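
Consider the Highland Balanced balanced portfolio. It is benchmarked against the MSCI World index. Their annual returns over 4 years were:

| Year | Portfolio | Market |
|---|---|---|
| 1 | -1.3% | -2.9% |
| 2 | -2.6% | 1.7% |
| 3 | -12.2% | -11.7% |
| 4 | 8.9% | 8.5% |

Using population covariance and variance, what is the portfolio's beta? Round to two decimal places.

0.97

r̄p = -1.8000%,  r̄m = -1.1000%
Cov = Σ(rp − r̄p)(rm − r̄m) / 4 = 52.4550
Var(rm) = Σ(rm − r̄m)² / 4 = 53.9000
β = Cov / Var = 52.4550 / 53.9000 = 0.9732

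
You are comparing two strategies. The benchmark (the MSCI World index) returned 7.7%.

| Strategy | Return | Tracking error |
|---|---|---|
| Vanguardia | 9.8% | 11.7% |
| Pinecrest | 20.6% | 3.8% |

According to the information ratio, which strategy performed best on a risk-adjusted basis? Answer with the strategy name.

Pinecrest

Vanguardia: IR = (9.8% − 7.7%) / 11.7% = 0.179
Pinecrest: IR = (20.6% − 7.7%) / 3.8% = 3.395
Highest: Pinecrest (3.395).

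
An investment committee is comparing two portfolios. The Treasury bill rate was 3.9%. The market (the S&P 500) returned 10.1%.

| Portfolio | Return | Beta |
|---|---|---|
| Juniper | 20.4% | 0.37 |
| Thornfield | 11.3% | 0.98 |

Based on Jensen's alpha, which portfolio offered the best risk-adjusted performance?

Juniper

Juniper: α = 20.4% − [3.9% + 0.37 × (10.1% − 3.9%)] = 14.206
Thornfield: α = 11.3% − [3.9% + 0.98 × (10.1% − 3.9%)] = 1.324
Highest: Juniper (14.206).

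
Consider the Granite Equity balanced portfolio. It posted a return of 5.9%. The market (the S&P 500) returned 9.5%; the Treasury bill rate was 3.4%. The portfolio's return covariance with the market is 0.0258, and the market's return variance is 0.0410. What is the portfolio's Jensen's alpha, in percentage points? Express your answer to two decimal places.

β = Cov / Var = 0.0258 / 0.0410 = 0.6293
E[R] = Rf + β(Rm − Rf) = 3.4% + 0.6293 × (9.5% − 3.4%) = 7.2387%
α = Rp − E[R] = 5.9% − 7.2387% = -1.3387

-1.34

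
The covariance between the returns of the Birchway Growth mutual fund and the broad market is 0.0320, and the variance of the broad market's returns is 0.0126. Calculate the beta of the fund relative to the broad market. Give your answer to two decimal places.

2.54

β = Cov(Rp, Rm) / Var(Rm) = 0.0320 / 0.0126 = 2.5397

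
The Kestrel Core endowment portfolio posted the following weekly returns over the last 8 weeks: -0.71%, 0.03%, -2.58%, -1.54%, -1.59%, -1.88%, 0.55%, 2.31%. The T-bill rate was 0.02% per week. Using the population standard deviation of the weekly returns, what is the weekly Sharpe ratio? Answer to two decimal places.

r̄ = (-0.71 + 0.03 − 2.58 − 1.54 − 1.59 − 1.88 + 0.55 + 2.31) / 8 = -5.410 / 8 = -0.6763%
Population std dev = √[17.5756 / 8] = 1.4822%
Sharpe = (r̄ − rf) / σ = (-0.6763 − 0.02) / 1.4822 = -0.6963 / 1.4822 = -0.4698

-0.47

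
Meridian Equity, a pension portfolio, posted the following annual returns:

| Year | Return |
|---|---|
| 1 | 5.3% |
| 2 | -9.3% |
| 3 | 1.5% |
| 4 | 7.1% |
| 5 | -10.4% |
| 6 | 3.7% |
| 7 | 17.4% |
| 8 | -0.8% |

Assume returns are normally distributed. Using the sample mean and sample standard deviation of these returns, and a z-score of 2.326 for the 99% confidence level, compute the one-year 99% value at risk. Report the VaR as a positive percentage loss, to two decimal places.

19.11

r̄ = (5.3 − 9.3 + 1.5 + 7.1 − 10.4 + 3.7 + 17.4 − 0.8) / 8 = 1.8125%
Σ(r − r̄)² = (5.3 − 1.8125)² + (-9.3 − 1.8125)² + (1.5 − 1.8125)² + … = 566.2088
sample σ = √(566.2088 / 7) = √80.8870 = 8.9937%
VaR = −(r̄ − z·σ) = −(1.8125 − 2.326 × 8.9937) = −(-19.1068) = 19.1068%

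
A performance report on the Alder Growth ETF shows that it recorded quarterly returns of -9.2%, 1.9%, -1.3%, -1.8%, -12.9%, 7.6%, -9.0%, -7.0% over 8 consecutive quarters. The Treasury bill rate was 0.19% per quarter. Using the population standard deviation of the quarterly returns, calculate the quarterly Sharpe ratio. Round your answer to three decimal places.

r̄ = (-9.2 + 1.9 − 1.3 − 1.8 − 12.9 + 7.6 − 9 − 7) / 8 = -3.9625%
Σ(r − r̄)² = (-9.2 − (-3.9625))² + (1.9 − (-3.9625))² + (-1.3 − (-3.9625))² + … = 321.7388
population σ = √(321.7388 / 8) = √40.2174 = 6.3417%
Sharpe = (r̄ − rf) / σ = (-3.9625 − 0.19) / 6.3417 = -4.1525 / 6.3417 = -0.6548

-0.655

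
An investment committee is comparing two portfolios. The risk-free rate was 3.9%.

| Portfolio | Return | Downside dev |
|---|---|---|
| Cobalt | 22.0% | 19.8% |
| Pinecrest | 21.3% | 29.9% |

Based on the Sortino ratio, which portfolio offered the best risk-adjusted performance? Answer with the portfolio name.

Cobalt: Sortino ratio = (22.0% − 3.9%) / 19.8% = 0.914
Pinecrest: Sortino ratio = (21.3% − 3.9%) / 29.9% = 0.582
Highest: Cobalt (0.914).

Cobalt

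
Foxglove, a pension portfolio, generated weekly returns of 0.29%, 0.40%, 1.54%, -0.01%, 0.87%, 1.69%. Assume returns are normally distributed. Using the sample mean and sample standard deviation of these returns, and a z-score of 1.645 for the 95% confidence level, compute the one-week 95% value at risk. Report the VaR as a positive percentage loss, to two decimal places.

r̄ = (0.29 + 0.4 + 1.54 − 0.01 + 0.87 + 1.69) / 6 = 4.780 / 6 = 0.7967%
Σ(r − r̄)² = (0.29 − 0.7967)² + (0.4 − 0.7967)² + (1.54 − 0.7967)² + … = 2.4207
σ = √[2.4207 / 5] = 0.6958%
VaR = −(r̄ − z·σ) = −(0.7967 − 1.645 × 0.6958) = −(-0.3479) = 0.3479%

0.35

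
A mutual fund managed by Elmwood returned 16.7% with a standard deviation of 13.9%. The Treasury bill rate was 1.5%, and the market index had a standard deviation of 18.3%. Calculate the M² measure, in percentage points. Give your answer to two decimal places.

21.51

Sharpe = (Rp − Rf) / σp = (16.7% − 1.5%) / 13.9% = 1.0935
M² = Rf + Sharpe × σm = 1.5% + 1.0935 × 18.3% = 21.5111%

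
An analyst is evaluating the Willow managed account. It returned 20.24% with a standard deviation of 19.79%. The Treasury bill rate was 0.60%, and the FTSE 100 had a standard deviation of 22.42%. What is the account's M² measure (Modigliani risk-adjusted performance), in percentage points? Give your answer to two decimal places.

Sharpe = (Rp − Rf) / σp = (20.24% − 0.60%) / 19.79% = 0.9924
M² = Rf + Sharpe × σm = 0.60% + 0.9924 × 22.42% = 22.8496%

22.85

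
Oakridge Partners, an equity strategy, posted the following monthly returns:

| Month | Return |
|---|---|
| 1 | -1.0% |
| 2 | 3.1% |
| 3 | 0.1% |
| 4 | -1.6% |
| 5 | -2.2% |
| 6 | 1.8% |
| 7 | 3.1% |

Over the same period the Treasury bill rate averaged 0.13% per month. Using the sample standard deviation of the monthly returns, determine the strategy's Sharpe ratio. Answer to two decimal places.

Mean return r̄ = 3.30 / 7 = 0.4714%
Σ(r − r̄)² = (-1 − 0.4714)² + (3.1 − 0.4714)² + (0.1 − 0.4714)² + … = 29.3143
sample σ = √(29.3143 / 6) = √4.8857 = 2.2104%
Sharpe = (r̄ − rf) / σ = (0.4714 − 0.13) / 2.2104 = 0.3414 / 2.2104 = 0.1545

0.15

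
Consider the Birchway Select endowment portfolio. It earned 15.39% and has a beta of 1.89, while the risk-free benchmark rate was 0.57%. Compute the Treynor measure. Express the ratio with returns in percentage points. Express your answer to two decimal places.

Treynor = (Rp − Rf) / β = (15.39% − 0.57%) / 1.89 = 14.82 / 1.89 = 7.8413

7.84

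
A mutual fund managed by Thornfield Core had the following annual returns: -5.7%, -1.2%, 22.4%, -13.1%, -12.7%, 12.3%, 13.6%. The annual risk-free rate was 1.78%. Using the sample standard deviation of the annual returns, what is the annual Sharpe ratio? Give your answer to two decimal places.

0.03

μ = (-5.7 − 1.2 + 22.4 − 13.1 − 12.7 + 12.3 + 13.6) / 7 = 2.2286%
Σ(r − μ)² = (-5.7 − 2.2286)² + (-1.2 − 2.2286)² + … = 1170.0743
sample σ = √(1170.0743 / 6) = √195.0124 = 13.9647%
Sharpe = (μ − rf) / σ = (2.2286 − 1.78) / 13.9647 = 0.4486 / 13.9647 = 0.0321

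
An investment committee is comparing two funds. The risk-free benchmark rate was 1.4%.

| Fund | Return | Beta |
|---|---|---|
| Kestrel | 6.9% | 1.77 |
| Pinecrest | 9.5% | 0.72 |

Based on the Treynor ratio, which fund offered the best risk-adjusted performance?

Pinecrest

Kestrel: Treynor = (6.9% − 1.4%) / 1.77 = 3.107
Pinecrest: Treynor = (9.5% − 1.4%) / 0.72 = 11.250
Highest: Pinecrest (11.250).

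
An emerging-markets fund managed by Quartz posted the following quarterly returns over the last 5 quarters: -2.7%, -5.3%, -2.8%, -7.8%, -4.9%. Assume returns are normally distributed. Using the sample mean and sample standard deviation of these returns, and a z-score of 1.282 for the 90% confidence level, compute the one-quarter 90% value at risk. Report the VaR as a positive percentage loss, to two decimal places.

7.39

μ = (-2.7 − 5.3 − 2.8 − 7.8 − 4.9) / 5 = -23.50 / 5 = -4.7000%
Sample σ = √[Σ(r − μ)² / 4] = √[17.6200 / 4] = √4.4050 = 2.0988%
VaR = −(μ − z·σ) = −(-4.7000 − 1.282 × 2.0988) = −(-7.3907) = 7.3907%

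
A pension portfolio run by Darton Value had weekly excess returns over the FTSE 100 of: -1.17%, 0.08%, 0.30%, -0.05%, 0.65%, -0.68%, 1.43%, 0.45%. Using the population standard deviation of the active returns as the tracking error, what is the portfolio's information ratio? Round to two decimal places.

0.17

r̄ = (-1.17 + 0.08 + 0.3 − 0.05 + 0.65 − 0.68 + 1.43 + 0.45) / 8 = 0.1263%
Σ(r − r̄)² = (-1.17 − 0.1263)² + (0.08 − 0.1263)² + (0.3 − 0.1263)² + … = 4.4726
σ = √[4.4726 / 8] = 0.7477%
IR = r̄ / tracking error = 0.1263 / 0.7477 = 0.1689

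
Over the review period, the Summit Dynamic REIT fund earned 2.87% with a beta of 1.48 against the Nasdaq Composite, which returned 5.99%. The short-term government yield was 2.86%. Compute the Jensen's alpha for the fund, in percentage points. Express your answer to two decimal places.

CAPM expected return = Rf + β(Rm − Rf) = 2.86% + 1.48 × (5.99% − 2.86%) = 2.86 + 1.48 × 3.13 = 7.4924%
Jensen's α = Rp − E[R] = 2.87% − 7.4924% = -4.6224

-4.62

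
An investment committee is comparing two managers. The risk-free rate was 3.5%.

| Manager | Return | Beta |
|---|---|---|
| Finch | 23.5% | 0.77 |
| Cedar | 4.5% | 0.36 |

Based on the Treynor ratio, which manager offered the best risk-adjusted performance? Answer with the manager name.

Finch: Treynor = (23.5% − 3.5%) / 0.77 = 25.974
Cedar: Treynor = (4.5% − 3.5%) / 0.36 = 2.778
Highest: Finch (25.974).

Finch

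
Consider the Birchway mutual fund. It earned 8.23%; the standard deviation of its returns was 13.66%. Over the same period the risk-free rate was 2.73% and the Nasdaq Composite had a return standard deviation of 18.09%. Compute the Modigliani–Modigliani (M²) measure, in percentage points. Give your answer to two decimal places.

10.01

Sharpe = (Rp − Rf) / σp = (8.23% − 2.73%) / 13.66% = 0.4026
M² = Rf + Sharpe × σm = 2.73% + 0.4026 × 18.09% = 10.0130%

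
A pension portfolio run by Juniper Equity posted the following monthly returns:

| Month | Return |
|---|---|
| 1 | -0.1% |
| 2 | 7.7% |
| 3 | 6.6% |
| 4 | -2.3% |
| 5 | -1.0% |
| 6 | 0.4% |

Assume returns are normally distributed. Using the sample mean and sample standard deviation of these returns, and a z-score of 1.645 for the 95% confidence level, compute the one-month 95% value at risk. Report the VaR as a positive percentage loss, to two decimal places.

Mean return μ = 11.30 / 6 = 1.8833%
Sample std dev = √[88.0283 / 5] = 4.1959%
VaR = −(μ − z·σ) = −(1.8833 − 1.645 × 4.1959) = −(-5.0190) = 5.0190%

5.02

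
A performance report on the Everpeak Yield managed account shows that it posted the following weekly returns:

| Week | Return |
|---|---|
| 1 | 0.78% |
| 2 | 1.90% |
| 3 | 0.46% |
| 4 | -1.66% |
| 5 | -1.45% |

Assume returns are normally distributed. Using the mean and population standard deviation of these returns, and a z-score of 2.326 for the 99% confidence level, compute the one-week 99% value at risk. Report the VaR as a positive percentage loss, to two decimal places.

Mean return μ = 0.030 / 5 = 0.0060%
Population std dev = √[9.2879 / 5] = 1.3629%
VaR = −(μ − z·σ) = −(0.0060 − 2.326 × 1.3629) = −(-3.1641) = 3.1641%

3.16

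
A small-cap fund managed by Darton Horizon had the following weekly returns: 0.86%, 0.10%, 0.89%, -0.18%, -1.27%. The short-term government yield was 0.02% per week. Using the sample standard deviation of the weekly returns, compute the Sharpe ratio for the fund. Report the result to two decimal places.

r̄ = (0.86 + 0.1 + 0.89 − 0.18 − 1.27) / 5 = 0.400 / 5 = 0.0800%
Σ(r − r̄)² = 3.1550; sample σ = √(3.1550/4) = 0.8881%
Sharpe = (r̄ − rf) / σ = (0.0800 − 0.02) / 0.8881 = 0.0600 / 0.8881 = 0.0676

0.07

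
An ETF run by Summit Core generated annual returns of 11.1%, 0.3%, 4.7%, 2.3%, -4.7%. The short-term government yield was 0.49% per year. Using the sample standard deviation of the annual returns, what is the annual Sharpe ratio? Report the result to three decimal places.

r̄ = (11.1 + 0.3 + 4.7 + 2.3 − 4.7) / 5 = 2.7400%
Sample std dev = √[135.2320 / 4] = 5.8145%
Sharpe = (r̄ − rf) / σ = (2.7400 − 0.49) / 5.8145 = 2.2500 / 5.8145 = 0.3870

0.387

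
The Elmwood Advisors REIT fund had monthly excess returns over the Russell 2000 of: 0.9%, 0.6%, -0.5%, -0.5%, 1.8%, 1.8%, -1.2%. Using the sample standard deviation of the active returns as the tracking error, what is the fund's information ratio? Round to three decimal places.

μ = (0.9 + 0.6 − 0.5 − 0.5 + 1.8 + 1.8 − 1.2) / 7 = 0.4143%
Σ(r − μ)² = 8.3886; sample σ = √(8.3886/6) = 1.1824%
IR = μ / tracking error = 0.4143 / 1.1824 = 0.3504

0.350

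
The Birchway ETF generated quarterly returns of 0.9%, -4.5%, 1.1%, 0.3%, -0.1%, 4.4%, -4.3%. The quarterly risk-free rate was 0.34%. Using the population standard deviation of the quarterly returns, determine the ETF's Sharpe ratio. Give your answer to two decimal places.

r̄ = (0.9 − 4.5 + 1.1 + 0.3 − 0.1 + 4.4 − 4.3) / 7 = -0.3143%
Population σ = √[Σ(r − r̄)² / 7] = √[59.5286 / 7] = √8.5041 = 2.9162%
Sharpe = (r̄ − rf) / σ = (-0.3143 − 0.34) / 2.9162 = -0.6543 / 2.9162 = -0.2244

-0.22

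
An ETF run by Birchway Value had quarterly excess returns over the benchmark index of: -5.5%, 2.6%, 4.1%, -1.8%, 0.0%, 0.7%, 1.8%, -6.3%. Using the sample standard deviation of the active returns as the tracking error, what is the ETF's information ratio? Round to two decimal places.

Mean return μ = -4.40 / 8 = -0.5500%
Σ(r − μ)² = (-5.5 − (-0.5500))² + (2.6 − (-0.5500))² + … = 98.0600
sample σ = √(98.0600 / 7) = √14.0086 = 3.7428%
IR = μ / tracking error = -0.5500 / 3.7428 = -0.1469

-0.15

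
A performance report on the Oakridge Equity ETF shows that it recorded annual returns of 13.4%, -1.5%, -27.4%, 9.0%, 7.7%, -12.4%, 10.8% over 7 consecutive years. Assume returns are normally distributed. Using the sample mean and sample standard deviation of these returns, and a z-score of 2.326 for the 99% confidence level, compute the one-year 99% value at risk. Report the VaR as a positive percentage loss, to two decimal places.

34.86

Mean return r̄ = -0.40 / 7 = -0.0571%
Σ(r − r̄)² = (13.4 − (-0.0571))² + (-1.5 − (-0.0571))² + … = 1343.2371
sample σ = √(1343.2371 / 6) = √223.8729 = 14.9624%
VaR = −(r̄ − z·σ) = −(-0.0571 − 2.326 × 14.9624) = −(-34.8596) = 34.8596%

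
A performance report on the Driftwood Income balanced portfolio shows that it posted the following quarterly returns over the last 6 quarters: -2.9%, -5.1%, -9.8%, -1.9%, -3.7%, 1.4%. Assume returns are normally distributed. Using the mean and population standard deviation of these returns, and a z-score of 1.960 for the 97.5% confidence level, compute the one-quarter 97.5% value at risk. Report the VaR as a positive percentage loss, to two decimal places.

μ = (-2.9 − 5.1 − 9.8 − 1.9 − 3.7 + 1.4) / 6 = -22.00 / 6 = -3.6667%
Population σ = √[Σ(r − μ)² / 6] = √[69.0533 / 6] = √11.5089 = 3.3925%
VaR = −(μ − z·σ) = −(-3.6667 − 1.960 × 3.3925) = −(-10.3160) = 10.3160%

10.32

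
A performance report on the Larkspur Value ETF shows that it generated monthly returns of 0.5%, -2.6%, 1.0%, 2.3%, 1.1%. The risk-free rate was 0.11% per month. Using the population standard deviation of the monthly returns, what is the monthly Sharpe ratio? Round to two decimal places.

0.21

μ = (0.5 − 2.6 + 1 + 2.3 + 1.1) / 5 = 2.30 / 5 = 0.4600%
Σ(r − μ)² = (0.5 − 0.4600)² + (-2.6 − 0.4600)² + … = 13.4520
population σ = √(13.4520 / 5) = √2.6904 = 1.6402%
Sharpe = (μ − rf) / σ = (0.4600 − 0.11) / 1.6402 = 0.3500 / 1.6402 = 0.2134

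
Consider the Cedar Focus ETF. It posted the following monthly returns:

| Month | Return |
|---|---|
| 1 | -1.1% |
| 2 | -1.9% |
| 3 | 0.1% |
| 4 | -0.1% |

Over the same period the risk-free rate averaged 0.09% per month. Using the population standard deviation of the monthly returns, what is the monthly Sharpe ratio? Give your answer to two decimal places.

Mean return r̄ = -3.00 / 4 = -0.7500%
Population std dev = √[2.5900 / 4] = 0.8047%
Sharpe = (r̄ − rf) / σ = (-0.7500 − 0.09) / 0.8047 = -0.8400 / 0.8047 = -1.0439

-1.04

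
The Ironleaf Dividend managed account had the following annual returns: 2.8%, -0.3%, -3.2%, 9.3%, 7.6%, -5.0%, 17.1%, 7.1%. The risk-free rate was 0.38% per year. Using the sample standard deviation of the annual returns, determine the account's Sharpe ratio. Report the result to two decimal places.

r̄ = (2.8 − 0.3 − 3.2 + 9.3 + 7.6 − 5 + 17.1 + 7.1) / 8 = 35.40 / 8 = 4.4250%
Σ(r − r̄)² = (2.8 − 4.4250)² + (-0.3 − 4.4250)² + (-3.2 − 4.4250)² + … = 373.5950
sample σ = √(373.5950 / 7) = √53.3707 = 7.3055%
Sharpe = (r̄ − rf) / σ = (4.4250 − 0.38) / 7.3055 = 4.0450 / 7.3055 = 0.5537

0.55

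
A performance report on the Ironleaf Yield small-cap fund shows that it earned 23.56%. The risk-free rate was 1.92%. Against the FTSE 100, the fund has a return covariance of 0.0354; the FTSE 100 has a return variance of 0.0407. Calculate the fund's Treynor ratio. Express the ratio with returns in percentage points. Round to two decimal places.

24.88

β = Cov / Var = 0.0354 / 0.0407 = 0.8698
Treynor = (Rp − Rf) / β = (23.56% − 1.92%) / 0.8698 = 21.64 / 0.8698 = 24.8793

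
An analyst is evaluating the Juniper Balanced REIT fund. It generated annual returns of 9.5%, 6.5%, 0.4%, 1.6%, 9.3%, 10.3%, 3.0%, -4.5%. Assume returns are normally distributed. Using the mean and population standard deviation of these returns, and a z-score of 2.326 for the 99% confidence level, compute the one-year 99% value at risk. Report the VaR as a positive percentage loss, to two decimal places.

6.95

r̄ = (9.5 + 6.5 + 0.4 + 1.6 + 9.3 + 10.3 + 3 − 4.5) / 8 = 4.5125%
Population σ = √[Σ(r − r̄)² / 8] = √[194.1488 / 8] = √24.2686 = 4.9263%
VaR = −(r̄ − z·σ) = −(4.5125 − 2.326 × 4.9263) = −(-6.9461) = 6.9461%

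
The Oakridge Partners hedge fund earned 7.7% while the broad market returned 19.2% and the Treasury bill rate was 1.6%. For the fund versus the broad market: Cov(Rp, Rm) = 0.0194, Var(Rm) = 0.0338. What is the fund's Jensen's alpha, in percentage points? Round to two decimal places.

β = Cov / Var = 0.0194 / 0.0338 = 0.5740
E[R] = Rf + β(Rm − Rf) = 1.6% + 0.5740 × (19.2% − 1.6%) = 11.7024%
α = Rp − E[R] = 7.7% − 11.7024% = -4.0024

-4.00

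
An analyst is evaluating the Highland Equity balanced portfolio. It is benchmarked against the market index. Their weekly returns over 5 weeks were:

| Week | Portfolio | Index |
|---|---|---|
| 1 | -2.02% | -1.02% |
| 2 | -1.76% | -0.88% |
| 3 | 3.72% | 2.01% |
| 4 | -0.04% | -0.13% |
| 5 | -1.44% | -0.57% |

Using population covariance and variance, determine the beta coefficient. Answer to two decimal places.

1.91

r̄p = -0.3080%,  r̄m = -0.1180%
Cov = Σ(rp − r̄p)(rm − r̄m) / 5 = 2.3461
Var(rm) = Σ(rm − r̄m)² / 5 = 1.2254
β = Cov / Var = 2.3461 / 1.2254 = 1.9146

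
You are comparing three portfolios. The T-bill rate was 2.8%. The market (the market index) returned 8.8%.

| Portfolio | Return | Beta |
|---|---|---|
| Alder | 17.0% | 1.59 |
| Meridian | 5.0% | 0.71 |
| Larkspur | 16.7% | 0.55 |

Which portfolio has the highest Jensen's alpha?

Alder: α = 17.0% − [2.8% + 1.59 × (8.8% − 2.8%)] = 4.660
Meridian: α = 5.0% − [2.8% + 0.71 × (8.8% − 2.8%)] = -2.060
Larkspur: α = 16.7% − [2.8% + 0.55 × (8.8% − 2.8%)] = 10.600
Highest: Larkspur (10.600).

Larkspur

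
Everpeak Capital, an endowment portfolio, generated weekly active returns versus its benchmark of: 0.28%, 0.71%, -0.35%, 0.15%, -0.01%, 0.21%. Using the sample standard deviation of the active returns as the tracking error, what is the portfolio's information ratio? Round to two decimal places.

0.47

r̄ = (0.28 + 0.71 − 0.35 + 0.15 − 0.01 + 0.21) / 6 = 0.990 / 6 = 0.1650%
Σ(r − r̄)² = (0.28 − 0.1650)² + (0.71 − 0.1650)² + … = 0.6084
sample σ = √(0.6084 / 5) = √0.1217 = 0.3489%
IR = r̄ / tracking error = 0.1650 / 0.3489 = 0.4729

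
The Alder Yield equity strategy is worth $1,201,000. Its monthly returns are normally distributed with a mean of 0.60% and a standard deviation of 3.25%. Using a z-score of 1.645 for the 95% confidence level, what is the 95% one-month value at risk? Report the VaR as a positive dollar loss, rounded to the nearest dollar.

Return at the 95% tail: μ − z·σ = 0.60% − 1.645 × 3.25% = 0.6 − 5.34625 = -4.74625%
VaR = −(-4.74625%) × $1,201,000 = 4.74625% × $1,201,000 = $57,002

$57,002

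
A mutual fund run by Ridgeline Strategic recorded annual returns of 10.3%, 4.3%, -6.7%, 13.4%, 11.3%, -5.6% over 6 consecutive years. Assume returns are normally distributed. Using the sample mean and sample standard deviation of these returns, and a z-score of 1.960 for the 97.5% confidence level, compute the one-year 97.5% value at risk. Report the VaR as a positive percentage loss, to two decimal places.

12.73

r̄ = (10.3 + 4.3 − 6.7 + 13.4 + 11.3 − 5.6) / 6 = 4.5000%
Sample σ = √[Σ(r − r̄)² / 5] = √[386.5800 / 5] = √77.3160 = 8.7930%
VaR = −(r̄ − z·σ) = −(4.5000 − 1.960 × 8.7930) = −(-12.7343) = 12.7343%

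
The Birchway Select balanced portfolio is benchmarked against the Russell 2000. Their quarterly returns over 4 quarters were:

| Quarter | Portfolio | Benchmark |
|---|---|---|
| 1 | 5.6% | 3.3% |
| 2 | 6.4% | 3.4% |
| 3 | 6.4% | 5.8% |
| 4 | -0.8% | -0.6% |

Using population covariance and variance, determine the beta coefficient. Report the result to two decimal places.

r̄p = 4.4000%,  r̄m = 2.9750%
Cov = Σ(rp − r̄p)(rm − r̄m) / 4 = 6.3700
Var(rm) = Σ(rm − r̄m)² / 4 = 5.2619
β = Cov / Var = 6.3700 / 5.2619 = 1.2106

1.21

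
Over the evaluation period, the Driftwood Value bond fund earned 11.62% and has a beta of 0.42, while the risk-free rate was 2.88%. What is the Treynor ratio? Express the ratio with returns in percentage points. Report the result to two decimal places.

Treynor = (Rp − Rf) / β = (11.62% − 2.88%) / 0.42 = 8.74 / 0.42 = 20.8095

20.81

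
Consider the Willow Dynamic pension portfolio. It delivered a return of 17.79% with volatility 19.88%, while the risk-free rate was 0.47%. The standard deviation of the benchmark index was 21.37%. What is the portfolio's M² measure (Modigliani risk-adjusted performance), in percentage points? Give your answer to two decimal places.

Sharpe = (Rp − Rf) / σp = (17.79% − 0.47%) / 19.88% = 0.8712
M² = Rf + Sharpe × σm = 0.47% + 0.8712 × 21.37% = 19.0875%

19.09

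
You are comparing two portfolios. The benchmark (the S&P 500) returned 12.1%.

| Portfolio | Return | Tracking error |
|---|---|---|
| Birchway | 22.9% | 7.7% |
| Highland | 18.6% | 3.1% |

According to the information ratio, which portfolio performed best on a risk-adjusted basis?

Birchway: IR = (22.9% − 12.1%) / 7.7% = 1.403
Highland: IR = (18.6% − 12.1%) / 3.1% = 2.097
Highest: Highland (2.097).

Highland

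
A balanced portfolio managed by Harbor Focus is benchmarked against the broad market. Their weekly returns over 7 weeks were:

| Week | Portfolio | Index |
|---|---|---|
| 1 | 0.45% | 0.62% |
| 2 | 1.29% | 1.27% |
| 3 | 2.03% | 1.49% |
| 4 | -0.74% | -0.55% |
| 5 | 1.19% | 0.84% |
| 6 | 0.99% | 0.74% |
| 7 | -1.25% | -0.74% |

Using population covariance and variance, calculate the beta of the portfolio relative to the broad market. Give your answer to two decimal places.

1.35

r̄p = 0.5657%,  r̄m = 0.5243%
Cov = Σ(rp − r̄p)(rm − r̄m) / 7 = 0.8471
Var(rm) = Σ(rm − r̄m)² / 7 = 0.6281
β = Cov / Var = 0.8471 / 0.6281 = 1.3487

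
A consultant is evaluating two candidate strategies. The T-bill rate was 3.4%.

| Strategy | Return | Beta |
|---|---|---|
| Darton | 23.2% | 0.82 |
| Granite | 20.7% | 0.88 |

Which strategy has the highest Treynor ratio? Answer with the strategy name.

Darton: Treynor = (23.2% − 3.4%) / 0.82 = 24.146
Granite: Treynor = (20.7% − 3.4%) / 0.88 = 19.659
Highest: Darton (24.146).

Darton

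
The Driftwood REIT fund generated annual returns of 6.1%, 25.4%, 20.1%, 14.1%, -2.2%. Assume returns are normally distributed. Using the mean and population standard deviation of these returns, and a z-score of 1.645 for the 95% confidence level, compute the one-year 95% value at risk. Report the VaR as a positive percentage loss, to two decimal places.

3.48

μ = (6.1 + 25.4 + 20.1 + 14.1 − 2.2) / 5 = 63.50 / 5 = 12.7000%
Population σ = √[Σ(r − μ)² / 5] = √[483.5800 / 5] = √96.7160 = 9.8344%
VaR = −(μ − z·σ) = −(12.7000 − 1.645 × 9.8344) = −(-3.4776) = 3.4776%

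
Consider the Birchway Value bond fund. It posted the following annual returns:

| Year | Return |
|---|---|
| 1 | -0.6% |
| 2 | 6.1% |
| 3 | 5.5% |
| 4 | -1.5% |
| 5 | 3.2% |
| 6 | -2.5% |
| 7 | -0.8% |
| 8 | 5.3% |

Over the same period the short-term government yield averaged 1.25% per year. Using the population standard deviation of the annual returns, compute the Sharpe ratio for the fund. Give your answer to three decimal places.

0.177

μ = (-0.6 + 6.1 + 5.5 − 1.5 + 3.2 − 2.5 − 0.8 + 5.3) / 8 = 1.8375%
Population std dev = √[88.2788 / 8] = 3.3219%
Sharpe = (μ − rf) / σ = (1.8375 − 1.25) / 3.3219 = 0.5875 / 3.3219 = 0.1769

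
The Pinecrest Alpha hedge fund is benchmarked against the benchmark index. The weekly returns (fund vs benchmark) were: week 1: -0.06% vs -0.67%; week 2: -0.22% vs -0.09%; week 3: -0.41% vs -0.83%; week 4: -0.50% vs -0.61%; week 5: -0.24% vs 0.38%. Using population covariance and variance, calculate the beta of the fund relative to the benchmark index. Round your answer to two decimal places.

r̄p = -0.2860%,  r̄m = -0.3640%
Cov = Σ(rp − r̄p)(rm − r̄m) / 5 = 0.0187
Var(rm) = Σ(rm − r̄m)² / 5 = 0.2000
β = Cov / Var = 0.0187 / 0.2000 = 0.0935

0.09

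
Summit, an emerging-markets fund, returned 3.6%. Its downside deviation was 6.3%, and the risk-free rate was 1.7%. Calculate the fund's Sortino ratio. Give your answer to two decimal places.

Sortino = (Rp − Rf) / σd = (3.6% − 1.7%) / 6.3% = 1.90% / 6.3% = 0.3016

0.30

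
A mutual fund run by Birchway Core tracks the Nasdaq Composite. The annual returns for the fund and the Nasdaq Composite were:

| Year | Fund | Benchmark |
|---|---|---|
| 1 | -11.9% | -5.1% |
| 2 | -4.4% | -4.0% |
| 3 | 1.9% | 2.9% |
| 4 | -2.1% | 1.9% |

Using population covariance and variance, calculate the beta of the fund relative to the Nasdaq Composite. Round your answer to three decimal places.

r̄p = -4.1250%,  r̄m = -1.0750%
Cov = Σ(rp − r̄p)(rm − r̄m) / 4 = 15.5181
Var(rm) = Σ(rm − r̄m)² / 4 = 12.3519
β = Cov / Var = 15.5181 / 12.3519 = 1.2563

1.256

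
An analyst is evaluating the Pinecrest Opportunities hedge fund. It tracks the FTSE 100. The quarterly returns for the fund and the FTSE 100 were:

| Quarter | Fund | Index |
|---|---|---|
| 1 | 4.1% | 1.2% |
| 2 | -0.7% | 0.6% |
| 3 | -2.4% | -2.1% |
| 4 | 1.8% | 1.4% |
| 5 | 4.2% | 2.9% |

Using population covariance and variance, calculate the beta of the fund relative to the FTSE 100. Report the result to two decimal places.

r̄p = 1.4000%,  r̄m = 0.8000%
Cov = Σ(rp − r̄p)(rm − r̄m) / 5 = 3.7280
Var(rm) = Σ(rm − r̄m)² / 5 = 2.6760
β = Cov / Var = 3.7280 / 2.6760 = 1.3931

1.39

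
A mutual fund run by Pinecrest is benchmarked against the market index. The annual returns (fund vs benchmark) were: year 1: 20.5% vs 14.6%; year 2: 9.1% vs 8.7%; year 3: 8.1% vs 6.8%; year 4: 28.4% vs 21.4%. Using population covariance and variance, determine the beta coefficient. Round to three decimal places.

1.464

r̄p = 16.5250%,  r̄m = 12.8750%
Cov = Σ(rp − r̄p)(rm − r̄m) / 4 = 47.5681
Var(rm) = Σ(rm − r̄m)² / 4 = 32.4969
β = Cov / Var = 47.5681 / 32.4969 = 1.4638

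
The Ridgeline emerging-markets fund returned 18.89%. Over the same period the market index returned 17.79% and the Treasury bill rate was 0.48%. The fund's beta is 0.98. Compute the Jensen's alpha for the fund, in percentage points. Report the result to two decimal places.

CAPM expected return = Rf + β(Rm − Rf) = 0.48% + 0.98 × (17.79% − 0.48%) = 0.48 + 0.98 × 17.31 = 17.4438%
Jensen's α = Rp − E[R] = 18.89% − 17.4438% = 1.4462

1.45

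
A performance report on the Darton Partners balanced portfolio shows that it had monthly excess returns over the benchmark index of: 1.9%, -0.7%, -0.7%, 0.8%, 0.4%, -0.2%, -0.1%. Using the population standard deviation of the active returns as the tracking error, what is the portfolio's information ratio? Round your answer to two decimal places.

r̄ = (1.9 − 0.7 − 0.7 + 0.8 + 0.4 − 0.2 − 0.1) / 7 = 1.40 / 7 = 0.2000%
Population σ = √[Σ(r − r̄)² / 7] = √[5.1600 / 7] = √0.7371 = 0.8585%
IR = r̄ / tracking error = 0.2000 / 0.8585 = 0.2330

0.23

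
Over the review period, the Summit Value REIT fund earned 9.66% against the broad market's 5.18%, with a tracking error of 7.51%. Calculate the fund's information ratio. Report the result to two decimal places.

0.60

IR = (Rp − Rb) / TE = (9.66% − 5.18%) / 7.51% = 4.48% / 7.51% = 0.5965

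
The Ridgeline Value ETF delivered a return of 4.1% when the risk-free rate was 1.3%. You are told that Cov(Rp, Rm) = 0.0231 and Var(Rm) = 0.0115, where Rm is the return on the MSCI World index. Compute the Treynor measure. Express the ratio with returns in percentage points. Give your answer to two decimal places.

1.39

β = Cov / Var = 0.0231 / 0.0115 = 2.0087
Treynor = (Rp − Rf) / β = (4.1% − 1.3%) / 2.0087 = 2.80 / 2.0087 = 1.3939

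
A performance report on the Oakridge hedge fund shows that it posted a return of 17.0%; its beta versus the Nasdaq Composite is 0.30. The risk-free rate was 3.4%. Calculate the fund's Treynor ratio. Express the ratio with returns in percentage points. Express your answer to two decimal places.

45.33

Treynor = (Rp − Rf) / β = (17.0% − 3.4%) / 0.30 = 13.60 / 0.30 = 45.3333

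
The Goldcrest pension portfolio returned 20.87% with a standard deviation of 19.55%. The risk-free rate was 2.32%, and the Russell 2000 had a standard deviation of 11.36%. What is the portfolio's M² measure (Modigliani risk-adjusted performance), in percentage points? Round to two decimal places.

Sharpe = (Rp − Rf) / σp = (20.87% − 2.32%) / 19.55% = 0.9488
M² = Rf + Sharpe × σm = 2.32% + 0.9488 × 11.36% = 13.0984%

13.10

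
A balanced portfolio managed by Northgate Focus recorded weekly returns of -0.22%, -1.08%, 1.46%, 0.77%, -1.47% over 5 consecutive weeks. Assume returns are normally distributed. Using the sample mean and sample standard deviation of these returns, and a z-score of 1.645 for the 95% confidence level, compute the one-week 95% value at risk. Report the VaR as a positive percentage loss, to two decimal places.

Mean return r̄ = -0.540 / 5 = -0.1080%
Σ(r − r̄)² = 6.0419; sample σ = √(6.0419/4) = 1.2290%
VaR = −(r̄ − z·σ) = −(-0.1080 − 1.645 × 1.2290) = −(-2.1297) = 2.1297%

2.13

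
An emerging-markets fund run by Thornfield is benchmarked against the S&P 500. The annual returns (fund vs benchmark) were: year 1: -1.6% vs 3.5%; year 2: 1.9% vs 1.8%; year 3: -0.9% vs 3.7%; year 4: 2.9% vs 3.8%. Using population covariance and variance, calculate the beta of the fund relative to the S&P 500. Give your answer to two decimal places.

r̄p = 0.5750%,  r̄m = 3.2000%
Cov = Σ(rp − r̄p)(rm − r̄m) / 4 = -0.4625
Var(rm) = Σ(rm − r̄m)² / 4 = 0.6650
β = Cov / Var = -0.4625 / 0.6650 = -0.6955

-0.70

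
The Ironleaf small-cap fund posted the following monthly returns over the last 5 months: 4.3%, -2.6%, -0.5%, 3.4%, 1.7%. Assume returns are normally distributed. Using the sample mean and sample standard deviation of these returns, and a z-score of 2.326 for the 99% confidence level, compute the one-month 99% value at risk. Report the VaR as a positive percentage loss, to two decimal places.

Mean return r̄ = 6.30 / 5 = 1.2600%
Σ(r − r̄)² = (4.3 − 1.2600)² + (-2.6 − 1.2600)² + … = 32.0120
σ = √[32.0120 / 4] = 2.8290%
VaR = −(r̄ − z·σ) = −(1.2600 − 2.326 × 2.8290) = −(-5.3203) = 5.3203%

5.32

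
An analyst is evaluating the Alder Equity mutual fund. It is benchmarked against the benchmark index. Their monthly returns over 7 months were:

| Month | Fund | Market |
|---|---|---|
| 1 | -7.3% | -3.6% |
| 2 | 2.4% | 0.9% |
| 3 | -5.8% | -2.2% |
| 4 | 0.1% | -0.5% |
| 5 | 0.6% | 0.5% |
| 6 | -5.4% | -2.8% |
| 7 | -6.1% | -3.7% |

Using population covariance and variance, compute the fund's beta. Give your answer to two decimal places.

r̄p = -3.0714%,  r̄m = -1.6286%
Cov = Σ(rp − r̄p)(rm − r̄m) / 7 = 6.3037
Var(rm) = Σ(rm − r̄m)² / 7 = 3.1535
β = Cov / Var = 6.3037 / 3.1535 = 1.9990

2.00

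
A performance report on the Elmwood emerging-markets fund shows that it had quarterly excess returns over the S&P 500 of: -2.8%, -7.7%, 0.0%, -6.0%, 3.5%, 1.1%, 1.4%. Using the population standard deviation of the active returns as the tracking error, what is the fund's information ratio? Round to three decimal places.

r̄ = (-2.8 − 7.7 + 0 − 6 + 3.5 + 1.1 + 1.4) / 7 = -10.50 / 7 = -1.5000%
Σ(r − r̄)² = (-2.8 − (-1.5000))² + (-7.7 − (-1.5000))² + (0 − (-1.5000))² + … = 102.8000
σ = √[102.8000 / 7] = 3.8322%
IR = r̄ / tracking error = -1.5000 / 3.8322 = -0.3914

-0.391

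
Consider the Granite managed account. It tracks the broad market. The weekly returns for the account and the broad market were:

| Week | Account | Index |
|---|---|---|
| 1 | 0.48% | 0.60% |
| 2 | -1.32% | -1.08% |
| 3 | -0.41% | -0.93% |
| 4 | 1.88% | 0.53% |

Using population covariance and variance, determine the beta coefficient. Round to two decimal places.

1.30

r̄p = 0.1575%,  r̄m = -0.2200%
Cov = Σ(rp − r̄p)(rm − r̄m) / 4 = 0.8075
Var(rm) = Σ(rm − r̄m)² / 4 = 0.6197
β = Cov / Var = 0.8075 / 0.6197 = 1.3030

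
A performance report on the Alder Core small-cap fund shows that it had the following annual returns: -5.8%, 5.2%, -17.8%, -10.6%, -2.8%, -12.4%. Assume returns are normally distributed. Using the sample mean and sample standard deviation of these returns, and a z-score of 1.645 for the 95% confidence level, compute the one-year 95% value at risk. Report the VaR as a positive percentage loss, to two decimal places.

Mean return r̄ = -44.20 / 6 = -7.3667%
Sample σ = √[Σ(r − r̄)² / 5] = √[325.8733 / 5] = √65.1747 = 8.0731%
VaR = −(r̄ − z·σ) = −(-7.3667 − 1.645 × 8.0731) = −(-20.6469) = 20.6469%

20.65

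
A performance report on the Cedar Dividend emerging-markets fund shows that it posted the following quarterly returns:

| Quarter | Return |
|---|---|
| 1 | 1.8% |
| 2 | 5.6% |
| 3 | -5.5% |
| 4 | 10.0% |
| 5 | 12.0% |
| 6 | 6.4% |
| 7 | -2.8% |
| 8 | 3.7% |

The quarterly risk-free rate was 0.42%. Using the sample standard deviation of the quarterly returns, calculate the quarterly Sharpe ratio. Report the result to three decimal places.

r̄ = (1.8 + 5.6 − 5.5 + 10 + 12 + 6.4 − 2.8 + 3.7) / 8 = 3.9000%
Σ(r − r̄)² = 249.6600; sample σ = √(249.6600/7) = 5.9721%
Sharpe = (r̄ − rf) / σ = (3.9000 − 0.42) / 5.9721 = 3.4800 / 5.9721 = 0.5827

0.583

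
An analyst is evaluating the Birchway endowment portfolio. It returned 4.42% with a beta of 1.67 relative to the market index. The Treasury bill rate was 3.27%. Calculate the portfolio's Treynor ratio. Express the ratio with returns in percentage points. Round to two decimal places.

Treynor = (Rp − Rf) / β = (4.42% − 3.27%) / 1.67 = 1.15 / 1.67 = 0.6886

0.69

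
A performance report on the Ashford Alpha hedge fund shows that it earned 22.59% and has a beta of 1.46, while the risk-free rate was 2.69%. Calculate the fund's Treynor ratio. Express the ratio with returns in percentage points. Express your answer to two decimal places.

13.63

Treynor = (Rp − Rf) / β = (22.59% − 2.69%) / 1.46 = 19.90 / 1.46 = 13.6301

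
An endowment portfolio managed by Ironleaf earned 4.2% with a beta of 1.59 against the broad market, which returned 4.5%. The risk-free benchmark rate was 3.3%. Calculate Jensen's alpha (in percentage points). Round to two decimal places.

CAPM expected return = Rf + β(Rm − Rf) = 3.3% + 1.59 × (4.5% − 3.3%) = 3.3 + 1.59 × 1.20 = 5.2080%
Jensen's α = Rp − E[R] = 4.2% − 5.2080% = -1.0080

-1.01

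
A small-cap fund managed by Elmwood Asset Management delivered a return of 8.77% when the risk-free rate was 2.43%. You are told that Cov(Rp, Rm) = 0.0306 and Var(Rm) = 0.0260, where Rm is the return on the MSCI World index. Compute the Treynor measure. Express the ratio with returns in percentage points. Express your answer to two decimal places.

β = Cov / Var = 0.0306 / 0.0260 = 1.1769
Treynor = (Rp − Rf) / β = (8.77% − 2.43%) / 1.1769 = 6.34 / 1.1769 = 5.3870

5.39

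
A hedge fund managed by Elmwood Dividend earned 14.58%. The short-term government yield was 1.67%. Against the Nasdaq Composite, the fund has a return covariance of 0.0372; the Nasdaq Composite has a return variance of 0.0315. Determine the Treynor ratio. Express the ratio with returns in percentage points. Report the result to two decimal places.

10.93

β = Cov / Var = 0.0372 / 0.0315 = 1.1810
Treynor = (Rp − Rf) / β = (14.58% − 1.67%) / 1.1810 = 12.91 / 1.1810 = 10.9314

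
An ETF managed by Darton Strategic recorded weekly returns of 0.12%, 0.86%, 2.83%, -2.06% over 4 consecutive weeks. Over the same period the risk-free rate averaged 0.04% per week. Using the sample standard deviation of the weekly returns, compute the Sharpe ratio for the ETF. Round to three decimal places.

μ = (0.12 + 0.86 + 2.83 − 2.06) / 4 = 1.750 / 4 = 0.4375%
Σ(r − μ)² = (0.12 − 0.4375)² + (0.86 − 0.4375)² + (2.83 − 0.4375)² + … = 12.2409
sample σ = √(12.2409 / 3) = √4.0803 = 2.0200%
Sharpe = (μ − rf) / σ = (0.4375 − 0.04) / 2.0200 = 0.3975 / 2.0200 = 0.1968

0.197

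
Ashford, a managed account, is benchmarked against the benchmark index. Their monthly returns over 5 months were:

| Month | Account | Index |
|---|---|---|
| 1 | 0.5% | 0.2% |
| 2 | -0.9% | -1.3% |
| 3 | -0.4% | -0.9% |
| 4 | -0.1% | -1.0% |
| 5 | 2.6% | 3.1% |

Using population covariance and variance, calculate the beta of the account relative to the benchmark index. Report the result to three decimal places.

r̄p = 0.3400%,  r̄m = 0.0200%
Cov = Σ(rp − r̄p)(rm − r̄m) / 5 = 1.9512
Var(rm) = Σ(rm − r̄m)² / 5 = 2.6296
β = Cov / Var = 1.9512 / 2.6296 = 0.7420

0.742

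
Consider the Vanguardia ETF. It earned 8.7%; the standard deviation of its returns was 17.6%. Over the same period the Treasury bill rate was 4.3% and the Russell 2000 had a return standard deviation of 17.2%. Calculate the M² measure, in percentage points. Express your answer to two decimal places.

8.60

Sharpe = (Rp − Rf) / σp = (8.7% − 4.3%) / 17.6% = 0.2500
M² = Rf + Sharpe × σm = 4.3% + 0.2500 × 17.2% = 8.6000%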